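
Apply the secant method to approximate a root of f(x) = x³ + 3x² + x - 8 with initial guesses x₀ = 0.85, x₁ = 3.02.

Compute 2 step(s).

f(x) = x³ + 3x² + x - 8
x₀ = 0.85, x₁ = 3.02

Secant formula: x_{n+1} = x_n - f(x_n)(x_n - x_{n-1})/(f(x_n) - f(x_{n-1}))

Iteration 1:
  f(0.850000) = -4.368375
  f(3.020000) = 49.924808
  x_2 = 3.020000 - 49.924808×(3.020000 - 0.850000)/(49.924808 - (-4.368375))
       = 1.024596
Iteration 2:
  f(3.020000) = 49.924808
  f(1.024596) = -2.750395
  x_3 = 1.024596 - (-2.750395)×(1.024596 - 3.020000)/(-2.750395 - 49.924808)
       = 1.128785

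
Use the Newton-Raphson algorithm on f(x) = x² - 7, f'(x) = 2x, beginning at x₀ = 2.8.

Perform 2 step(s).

f(x) = x² - 7
f'(x) = 2x
x₀ = 2.8

Newton-Raphson formula: x_{n+1} = x_n - f(x_n)/f'(x_n)

Iteration 1:
  f(2.800000) = 0.840000
  f'(2.800000) = 5.600000
  x_1 = 2.800000 - 0.840000/5.600000 = 2.650000
Iteration 2:
  f(2.650000) = 0.022500
  f'(2.650000) = 5.300000
  x_2 = 2.650000 - 0.022500/5.300000 = 2.645755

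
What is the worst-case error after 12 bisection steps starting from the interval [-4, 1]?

Bisection error bound: |error| ≤ (b-a)/2^n
|error| ≤ (1 - (-4))/2^12 = 5/2^12
|error| ≤ 0.0012207031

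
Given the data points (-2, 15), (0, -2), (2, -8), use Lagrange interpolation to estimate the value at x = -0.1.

Lagrange interpolation formula:
P(x) = Σ yᵢ × Lᵢ(x)
where Lᵢ(x) = Π_{j≠i} (x - xⱼ)/(xᵢ - xⱼ)

L_0(-0.1) = (-0.1 - 0)/(-2 - 0) × (-0.1 - 2)/(-2 - 2) = 0.026250
L_1(-0.1) = (-0.1 - (-2))/(0 - (-2)) × (-0.1 - 2)/(0 - 2) = 0.997500
L_2(-0.1) = (-0.1 - (-2))/(2 - (-2)) × (-0.1 - 0)/(2 - 0) = -0.023750

P(-0.1) = 15×L_0(-0.1) + (-2)×L_1(-0.1) + (-8)×L_2(-0.1)
P(-0.1) = -1.411250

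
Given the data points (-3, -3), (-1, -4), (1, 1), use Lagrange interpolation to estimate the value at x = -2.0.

Lagrange interpolation formula:
P(x) = Σ yᵢ × Lᵢ(x)
where Lᵢ(x) = Π_{j≠i} (x - xⱼ)/(xᵢ - xⱼ)

L_0(-2.0) = (-2.0 - (-1))/(-3 - (-1)) × (-2.0 - 1)/(-3 - 1) = 0.375000
L_1(-2.0) = (-2.0 - (-3))/(-1 - (-3)) × (-2.0 - 1)/(-1 - 1) = 0.750000
L_2(-2.0) = (-2.0 - (-3))/(1 - (-3)) × (-2.0 - (-1))/(1 - (-1)) = -0.125000

P(-2.0) = (-3)×L_0(-2.0) + (-4)×L_1(-2.0) + 1×L_2(-2.0)
P(-2.0) = -4.250000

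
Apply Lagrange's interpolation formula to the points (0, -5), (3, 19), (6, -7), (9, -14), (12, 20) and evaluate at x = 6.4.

Lagrange interpolation formula:
P(x) = Σ yᵢ × Lᵢ(x)
where Lᵢ(x) = Π_{j≠i} (x - xⱼ)/(xᵢ - xⱼ)

L_0(6.4) = (6.4 - 3)/(0 - 3) × (6.4 - 6)/(0 - 6) × (6.4 - 9)/(0 - 9) × (6.4 - 12)/(0 - 12) = 0.010186
L_1(6.4) = (6.4 - 0)/(3 - 0) × (6.4 - 6)/(3 - 6) × (6.4 - 9)/(3 - 9) × (6.4 - 12)/(3 - 12) = -0.076695
L_2(6.4) = (6.4 - 0)/(6 - 0) × (6.4 - 3)/(6 - 3) × (6.4 - 9)/(6 - 9) × (6.4 - 12)/(6 - 12) = 0.977857
L_3(6.4) = (6.4 - 0)/(9 - 0) × (6.4 - 3)/(9 - 3) × (6.4 - 6)/(9 - 6) × (6.4 - 12)/(9 - 12) = 0.100293
L_4(6.4) = (6.4 - 0)/(12 - 0) × (6.4 - 3)/(12 - 3) × (6.4 - 6)/(12 - 6) × (6.4 - 9)/(12 - 9) = -0.011641

P(6.4) = (-5)×L_0(6.4) + 19×L_1(6.4) + (-7)×L_2(6.4) + (-14)×L_3(6.4) + 20×L_4(6.4)
P(6.4) = -9.990051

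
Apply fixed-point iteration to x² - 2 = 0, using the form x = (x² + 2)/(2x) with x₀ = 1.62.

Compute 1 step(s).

Equation: x² - 2 = 0
Fixed-point form: x = (x² + 2)/(2x)
x₀ = 1.62

x_1 = g(1.620000) = 1.427284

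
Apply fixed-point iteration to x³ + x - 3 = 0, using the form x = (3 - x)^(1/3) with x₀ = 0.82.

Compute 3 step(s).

Equation: x³ + x - 3 = 0
Fixed-point form: x = (3 - x)^(1/3)
x₀ = 0.82

x_1 = g(0.820000) = 1.296638
x_2 = g(1.296638) = 1.194269
x_3 = g(1.194269) = 1.217730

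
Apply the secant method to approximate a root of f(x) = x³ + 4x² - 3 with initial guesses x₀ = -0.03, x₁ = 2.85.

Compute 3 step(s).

f(x) = x³ + 4x² - 3
x₀ = -0.03, x₁ = 2.85

Secant formula: x_{n+1} = x_n - f(x_n)(x_n - x_{n-1})/(f(x_n) - f(x_{n-1}))

Iteration 1:
  f(-0.030000) = -2.996427
  f(2.850000) = 52.639125
  x_2 = 2.850000 - 52.639125×(2.850000 - (-0.030000))/(52.639125 - (-2.996427))
       = 0.125111
Iteration 2:
  f(2.850000) = 52.639125
  f(0.125111) = -2.935430
  x_3 = 0.125111 - (-2.935430)×(0.125111 - 2.850000)/(-2.935430 - 52.639125)
       = 0.269039
Iteration 3:
  f(0.125111) = -2.935430
  f(0.269039) = -2.690998
  x_4 = 0.269039 - (-2.690998)×(0.269039 - 0.125111)/(-2.690998 - (-2.935430))
       = 1.853566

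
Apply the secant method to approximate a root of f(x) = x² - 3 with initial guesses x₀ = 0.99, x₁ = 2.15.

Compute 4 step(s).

f(x) = x² - 3
x₀ = 0.99, x₁ = 2.15

Secant formula: x_{n+1} = x_n - f(x_n)(x_n - x_{n-1})/(f(x_n) - f(x_{n-1}))

Iteration 1:
  f(0.990000) = -2.019900
  f(2.150000) = 1.622500
  x_2 = 2.150000 - 1.622500×(2.150000 - 0.990000)/(1.622500 - (-2.019900))
       = 1.633280
Iteration 2:
  f(2.150000) = 1.622500
  f(1.633280) = -0.332396
  x_3 = 1.633280 - (-0.332396)×(1.633280 - 2.150000)/(-0.332396 - 1.622500)
       = 1.721139
Iteration 3:
  f(1.633280) = -0.332396
  f(1.721139) = -0.037679
  x_4 = 1.721139 - (-0.037679)×(1.721139 - 1.633280)/(-0.037679 - (-0.332396))
       = 1.732372
Iteration 4:
  f(1.721139) = -0.037679
  f(1.732372) = 0.001113
  x_5 = 1.732372 - 0.001113×(1.732372 - 1.721139)/(0.001113 - (-0.037679))
       = 1.732050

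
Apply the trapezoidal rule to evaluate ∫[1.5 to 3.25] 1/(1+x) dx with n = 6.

f(x) = 1/(1+x)
a = 1.5, b = 3.25, n = 6
h = (b - a)/n = 0.291667

Trapezoidal rule: (h/2)[f(x₀) + 2f(x₁) + 2f(x₂) + ... + f(xₙ)]

x_0 = 1.5000, f(x_0) = 0.400000, coefficient = 1
x_1 = 1.7917, f(x_1) = 0.358209, coefficient = 2
x_2 = 2.0833, f(x_2) = 0.324324, coefficient = 2
x_3 = 2.3750, f(x_3) = 0.296296, coefficient = 2
x_4 = 2.6667, f(x_4) = 0.272727, coefficient = 2
x_5 = 2.9583, f(x_5) = 0.252632, coefficient = 2
x_6 = 3.2500, f(x_6) = 0.235294, coefficient = 1

I ≈ (0.291667/2) × 3.643671 = 0.531369
Exact value: 0.530628
Error: 0.000740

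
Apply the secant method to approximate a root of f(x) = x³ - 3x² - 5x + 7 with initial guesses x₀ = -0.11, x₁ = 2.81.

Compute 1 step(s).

f(x) = x³ - 3x² - 5x + 7
x₀ = -0.11, x₁ = 2.81

Secant formula: x_{n+1} = x_n - f(x_n)(x_n - x_{n-1})/(f(x_n) - f(x_{n-1}))

Iteration 1:
  f(-0.110000) = 7.512369
  f(2.810000) = -8.550259
  x_2 = 2.810000 - (-8.550259)×(2.810000 - (-0.110000))/(-8.550259 - 7.512369)
       = 1.255662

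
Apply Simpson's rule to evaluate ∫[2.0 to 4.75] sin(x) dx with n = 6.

f(x) = sin(x)
a = 2.0, b = 4.75, n = 6
h = (b - a)/n = 0.458333

Simpson's rule: (h/3)[f(x₀) + 4f(x₁) + 2f(x₂) + ... + f(xₙ)]

x_0 = 2.0000, f(x_0) = 0.909297, coefficient = 1
x_1 = 2.4583, f(x_1) = 0.631324, coefficient = 4
x_2 = 2.9167, f(x_2) = 0.223034, coefficient = 2
x_3 = 3.3750, f(x_3) = -0.231294, coefficient = 4
x_4 = 3.8333, f(x_4) = -0.637879, coefficient = 2
x_5 = 4.2917, f(x_5) = -0.912794, coefficient = 4
x_6 = 4.7500, f(x_6) = -0.999293, coefficient = 1

I ≈ (0.458333/3) × -2.970740 = -0.453863
Exact value: -0.453749
Error: 0.000114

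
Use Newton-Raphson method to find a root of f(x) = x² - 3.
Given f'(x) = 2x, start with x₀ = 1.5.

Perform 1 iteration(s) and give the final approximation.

f(x) = x² - 3
f'(x) = 2x
x₀ = 1.5

Newton-Raphson formula: x_{n+1} = x_n - f(x_n)/f'(x_n)

Iteration 1:
  f(1.500000) = -0.750000
  f'(1.500000) = 3.000000
  x_1 = 1.500000 - (-0.750000)/3.000000 = 1.750000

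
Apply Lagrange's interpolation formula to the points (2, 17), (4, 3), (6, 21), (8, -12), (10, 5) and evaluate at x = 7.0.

Lagrange interpolation formula:
P(x) = Σ yᵢ × Lᵢ(x)
where Lᵢ(x) = Π_{j≠i} (x - xⱼ)/(xᵢ - xⱼ)

L_0(7.0) = (7.0 - 4)/(2 - 4) × (7.0 - 6)/(2 - 6) × (7.0 - 8)/(2 - 8) × (7.0 - 10)/(2 - 10) = 0.023438
L_1(7.0) = (7.0 - 2)/(4 - 2) × (7.0 - 6)/(4 - 6) × (7.0 - 8)/(4 - 8) × (7.0 - 10)/(4 - 10) = -0.156250
L_2(7.0) = (7.0 - 2)/(6 - 2) × (7.0 - 4)/(6 - 4) × (7.0 - 8)/(6 - 8) × (7.0 - 10)/(6 - 10) = 0.703125
L_3(7.0) = (7.0 - 2)/(8 - 2) × (7.0 - 4)/(8 - 4) × (7.0 - 6)/(8 - 6) × (7.0 - 10)/(8 - 10) = 0.468750
L_4(7.0) = (7.0 - 2)/(10 - 2) × (7.0 - 4)/(10 - 4) × (7.0 - 6)/(10 - 6) × (7.0 - 8)/(10 - 8) = -0.039062

P(7.0) = 17×L_0(7.0) + 3×L_1(7.0) + 21×L_2(7.0) + (-12)×L_3(7.0) + 5×L_4(7.0)
P(7.0) = 8.875000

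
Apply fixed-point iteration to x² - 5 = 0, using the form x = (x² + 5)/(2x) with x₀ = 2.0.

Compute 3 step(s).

Equation: x² - 5 = 0
Fixed-point form: x = (x² + 5)/(2x)
x₀ = 2.0

x_1 = g(2.000000) = 2.250000
x_2 = g(2.250000) = 2.236111
x_3 = g(2.236111) = 2.236068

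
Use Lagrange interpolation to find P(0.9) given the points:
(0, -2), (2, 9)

Lagrange interpolation formula:
P(x) = Σ yᵢ × Lᵢ(x)
where Lᵢ(x) = Π_{j≠i} (x - xⱼ)/(xᵢ - xⱼ)

L_0(0.9) = (0.9 - 2)/(0 - 2) = 0.550000
L_1(0.9) = (0.9 - 0)/(2 - 0) = 0.450000

P(0.9) = (-2)×L_0(0.9) + 9×L_1(0.9)
P(0.9) = 2.950000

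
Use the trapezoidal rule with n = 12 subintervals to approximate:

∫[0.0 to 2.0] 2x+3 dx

f(x) = 2x+3
a = 0.0, b = 2.0, n = 12
h = (b - a)/n = 0.166667

Trapezoidal rule: (h/2)[f(x₀) + 2f(x₁) + 2f(x₂) + ... + f(xₙ)]

x_0 = 0.0000, f(x_0) = 3.000000, coefficient = 1
x_1 = 0.1667, f(x_1) = 3.333333, coefficient = 2
x_2 = 0.3333, f(x_2) = 3.666667, coefficient = 2
x_3 = 0.5000, f(x_3) = 4.000000, coefficient = 2
x_4 = 0.6667, f(x_4) = 4.333333, coefficient = 2
x_5 = 0.8333, f(x_5) = 4.666667, coefficient = 2
x_6 = 1.0000, f(x_6) = 5.000000, coefficient = 2
x_7 = 1.1667, f(x_7) = 5.333333, coefficient = 2
x_8 = 1.3333, f(x_8) = 5.666667, coefficient = 2
x_9 = 1.5000, f(x_9) = 6.000000, coefficient = 2
x_10 = 1.6667, f(x_10) = 6.333333, coefficient = 2
x_11 = 1.8333, f(x_11) = 6.666667, coefficient = 2
x_12 = 2.0000, f(x_12) = 7.000000, coefficient = 1

I ≈ (0.166667/2) × 120.000000 = 10.000000
Exact value: 10.000000
Error: 0.000000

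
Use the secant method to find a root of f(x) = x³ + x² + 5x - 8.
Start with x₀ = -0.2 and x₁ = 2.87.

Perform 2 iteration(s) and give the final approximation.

f(x) = x³ + x² + 5x - 8
x₀ = -0.2, x₁ = 2.87

Secant formula: x_{n+1} = x_n - f(x_n)(x_n - x_{n-1})/(f(x_n) - f(x_{n-1}))

Iteration 1:
  f(-0.200000) = -8.968000
  f(2.870000) = 38.226803
  x_2 = 2.870000 - 38.226803×(2.870000 - (-0.200000))/(38.226803 - (-8.968000))
       = 0.383364
Iteration 2:
  f(2.870000) = 38.226803
  f(0.383364) = -5.879868
  x_3 = 0.383364 - (-5.879868)×(0.383364 - 2.870000)/(-5.879868 - 38.226803)
       = 0.714858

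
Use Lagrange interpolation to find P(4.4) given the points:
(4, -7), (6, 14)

Lagrange interpolation formula:
P(x) = Σ yᵢ × Lᵢ(x)
where Lᵢ(x) = Π_{j≠i} (x - xⱼ)/(xᵢ - xⱼ)

L_0(4.4) = (4.4 - 6)/(4 - 6) = 0.800000
L_1(4.4) = (4.4 - 4)/(6 - 4) = 0.200000

P(4.4) = (-7)×L_0(4.4) + 14×L_1(4.4)
P(4.4) = -2.800000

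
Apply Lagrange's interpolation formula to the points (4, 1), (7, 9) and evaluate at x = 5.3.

Lagrange interpolation formula:
P(x) = Σ yᵢ × Lᵢ(x)
where Lᵢ(x) = Π_{j≠i} (x - xⱼ)/(xᵢ - xⱼ)

L_0(5.3) = (5.3 - 7)/(4 - 7) = 0.566667
L_1(5.3) = (5.3 - 4)/(7 - 4) = 0.433333

P(5.3) = 1×L_0(5.3) + 9×L_1(5.3)
P(5.3) = 4.466667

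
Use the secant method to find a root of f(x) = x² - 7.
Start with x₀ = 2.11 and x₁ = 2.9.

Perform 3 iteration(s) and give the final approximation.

f(x) = x² - 7
x₀ = 2.11, x₁ = 2.9

Secant formula: x_{n+1} = x_n - f(x_n)(x_n - x_{n-1})/(f(x_n) - f(x_{n-1}))

Iteration 1:
  f(2.110000) = -2.547900
  f(2.900000) = 1.410000
  x_2 = 2.900000 - 1.410000×(2.900000 - 2.110000)/(1.410000 - (-2.547900))
       = 2.618563
Iteration 2:
  f(2.900000) = 1.410000
  f(2.618563) = -0.143128
  x_3 = 2.618563 - (-0.143128)×(2.618563 - 2.900000)/(-0.143128 - 1.410000)
       = 2.644499
Iteration 3:
  f(2.618563) = -0.143128
  f(2.644499) = -0.006627
  x_4 = 2.644499 - (-0.006627)×(2.644499 - 2.618563)/(-0.006627 - (-0.143128))
       = 2.645758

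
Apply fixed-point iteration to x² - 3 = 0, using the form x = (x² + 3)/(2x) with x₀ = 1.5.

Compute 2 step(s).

Equation: x² - 3 = 0
Fixed-point form: x = (x² + 3)/(2x)
x₀ = 1.5

x_1 = g(1.500000) = 1.750000
x_2 = g(1.750000) = 1.732143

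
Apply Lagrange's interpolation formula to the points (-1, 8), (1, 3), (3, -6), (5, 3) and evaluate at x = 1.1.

Lagrange interpolation formula:
P(x) = Σ yᵢ × Lᵢ(x)
where Lᵢ(x) = Π_{j≠i} (x - xⱼ)/(xᵢ - xⱼ)

L_0(1.1) = (1.1 - 1)/(-1 - 1) × (1.1 - 3)/(-1 - 3) × (1.1 - 5)/(-1 - 5) = -0.015438
L_1(1.1) = (1.1 - (-1))/(1 - (-1)) × (1.1 - 3)/(1 - 3) × (1.1 - 5)/(1 - 5) = 0.972562
L_2(1.1) = (1.1 - (-1))/(3 - (-1)) × (1.1 - 1)/(3 - 1) × (1.1 - 5)/(3 - 5) = 0.051188
L_3(1.1) = (1.1 - (-1))/(5 - (-1)) × (1.1 - 1)/(5 - 1) × (1.1 - 3)/(5 - 3) = -0.008313

P(1.1) = 8×L_0(1.1) + 3×L_1(1.1) + (-6)×L_2(1.1) + 3×L_3(1.1)
P(1.1) = 2.462125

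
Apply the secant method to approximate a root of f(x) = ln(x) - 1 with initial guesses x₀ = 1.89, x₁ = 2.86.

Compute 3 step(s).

f(x) = ln(x) - 1
x₀ = 1.89, x₁ = 2.86

Secant formula: x_{n+1} = x_n - f(x_n)(x_n - x_{n-1})/(f(x_n) - f(x_{n-1}))

Iteration 1:
  f(1.890000) = -0.363423
  f(2.860000) = 0.050822
  x_2 = 2.860000 - 0.050822×(2.860000 - 1.890000)/(0.050822 - (-0.363423))
       = 2.740996
Iteration 2:
  f(2.860000) = 0.050822
  f(2.740996) = 0.008321
  x_3 = 2.740996 - 0.008321×(2.740996 - 2.860000)/(0.008321 - 0.050822)
       = 2.717696
Iteration 3:
  f(2.740996) = 0.008321
  f(2.717696) = -0.000216
  x_4 = 2.717696 - (-0.000216)×(2.717696 - 2.740996)/(-0.000216 - 0.008321)
       = 2.718284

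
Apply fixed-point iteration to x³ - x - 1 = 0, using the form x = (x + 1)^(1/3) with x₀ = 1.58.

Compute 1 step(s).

Equation: x³ - x - 1 = 0
Fixed-point form: x = (x + 1)^(1/3)
x₀ = 1.58

x_1 = g(1.580000) = 1.371534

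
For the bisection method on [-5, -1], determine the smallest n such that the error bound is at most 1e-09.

We need (b-a)/2^n ≤ 1e-09
(-1 - (-5))/2^n ≤ 1e-09
4/2^n ≤ 1e-09
2^n ≥ 4000000000
n ≥ log₂(4000000000) = 31.90
n ≥ 32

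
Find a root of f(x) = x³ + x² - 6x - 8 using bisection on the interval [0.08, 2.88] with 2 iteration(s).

f(x) = x³ + x² - 6x - 8
Initial interval: [0.08, 2.88]

Iteration 1:
  c_1 = (0.080000 + 2.880000)/2 = 1.480000
  f(c_1) = f(1.480000) = -11.447808
  f(a) × f(c) ≥ 0, new interval: [1.480000, 2.880000]
Iteration 2:
  c_2 = (1.480000 + 2.880000)/2 = 2.180000
  f(c_2) = f(2.180000) = -5.967368
  f(a) × f(c) ≥ 0, new interval: [2.180000, 2.880000]

After 2 iteration(s), the approximation is c_2 = 2.180000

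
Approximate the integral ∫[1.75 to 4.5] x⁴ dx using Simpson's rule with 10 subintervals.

f(x) = x⁴
a = 1.75, b = 4.5, n = 10
h = (b - a)/n = 0.275000

Simpson's rule: (h/3)[f(x₀) + 4f(x₁) + 2f(x₂) + ... + f(xₙ)]

x_0 = 1.7500, f(x_0) = 9.378906, coefficient = 1
x_1 = 2.0250, f(x_1) = 16.815125, coefficient = 4
x_2 = 2.3000, f(x_2) = 27.984100, coefficient = 2
x_3 = 2.5750, f(x_3) = 43.965188, coefficient = 4
x_4 = 2.8500, f(x_4) = 65.975006, coefficient = 2
x_5 = 3.1250, f(x_5) = 95.367432, coefficient = 4
x_6 = 3.4000, f(x_6) = 133.633600, coefficient = 2
x_7 = 3.6750, f(x_7) = 182.401907, coefficient = 4
x_8 = 3.9500, f(x_8) = 243.438006, coefficient = 2
x_9 = 4.2250, f(x_9) = 318.644813, coefficient = 4
x_10 = 4.5000, f(x_10) = 410.062500, coefficient = 1

I ≈ (0.275000/3) × 3990.280689 = 365.775730
Exact value: 365.773633
Error: 0.002097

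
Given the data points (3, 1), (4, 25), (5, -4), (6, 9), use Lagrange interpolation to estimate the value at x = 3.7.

Lagrange interpolation formula:
P(x) = Σ yᵢ × Lᵢ(x)
where Lᵢ(x) = Π_{j≠i} (x - xⱼ)/(xᵢ - xⱼ)

L_0(3.7) = (3.7 - 4)/(3 - 4) × (3.7 - 5)/(3 - 5) × (3.7 - 6)/(3 - 6) = 0.149500
L_1(3.7) = (3.7 - 3)/(4 - 3) × (3.7 - 5)/(4 - 5) × (3.7 - 6)/(4 - 6) = 1.046500
L_2(3.7) = (3.7 - 3)/(5 - 3) × (3.7 - 4)/(5 - 4) × (3.7 - 6)/(5 - 6) = -0.241500
L_3(3.7) = (3.7 - 3)/(6 - 3) × (3.7 - 4)/(6 - 4) × (3.7 - 5)/(6 - 5) = 0.045500

P(3.7) = 1×L_0(3.7) + 25×L_1(3.7) + (-4)×L_2(3.7) + 9×L_3(3.7)
P(3.7) = 27.687500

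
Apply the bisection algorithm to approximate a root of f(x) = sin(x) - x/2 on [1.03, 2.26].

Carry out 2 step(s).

f(x) = sin(x) - x/2
Initial interval: [1.03, 2.26]

Iteration 1:
  c_1 = (1.030000 + 2.260000)/2 = 1.645000
  f(c_1) = f(1.645000) = 0.174748
  f(a) × f(c) ≥ 0, new interval: [1.645000, 2.260000]
Iteration 2:
  c_2 = (1.645000 + 2.260000)/2 = 1.952500
  f(c_2) = f(1.952500) = -0.048219
  f(a) × f(c) < 0, new interval: [1.645000, 1.952500]

After 2 iteration(s), the approximation is c_2 = 1.952500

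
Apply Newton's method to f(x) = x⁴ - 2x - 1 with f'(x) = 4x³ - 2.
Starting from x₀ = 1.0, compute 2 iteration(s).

f(x) = x⁴ - 2x - 1
f'(x) = 4x³ - 2
x₀ = 1.0

Newton-Raphson formula: x_{n+1} = x_n - f(x_n)/f'(x_n)

Iteration 1:
  f(1.000000) = -2.000000
  f'(1.000000) = 2.000000
  x_1 = 1.000000 - (-2.000000)/2.000000 = 2.000000
Iteration 2:
  f(2.000000) = 11.000000
  f'(2.000000) = 30.000000
  x_2 = 2.000000 - 11.000000/30.000000 = 1.633333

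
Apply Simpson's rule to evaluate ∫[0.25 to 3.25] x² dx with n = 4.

f(x) = x²
a = 0.25, b = 3.25, n = 4
h = (b - a)/n = 0.750000

Simpson's rule: (h/3)[f(x₀) + 4f(x₁) + 2f(x₂) + ... + f(xₙ)]

x_0 = 0.2500, f(x_0) = 0.062500, coefficient = 1
x_1 = 1.0000, f(x_1) = 1.000000, coefficient = 4
x_2 = 1.7500, f(x_2) = 3.062500, coefficient = 2
x_3 = 2.5000, f(x_3) = 6.250000, coefficient = 4
x_4 = 3.2500, f(x_4) = 10.562500, coefficient = 1

I ≈ (0.750000/3) × 45.750000 = 11.437500
Exact value: 11.437500
Error: 0.000000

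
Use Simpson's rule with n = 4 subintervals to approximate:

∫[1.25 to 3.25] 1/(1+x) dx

f(x) = 1/(1+x)
a = 1.25, b = 3.25, n = 4
h = (b - a)/n = 0.500000

Simpson's rule: (h/3)[f(x₀) + 4f(x₁) + 2f(x₂) + ... + f(xₙ)]

x_0 = 1.2500, f(x_0) = 0.444444, coefficient = 1
x_1 = 1.7500, f(x_1) = 0.363636, coefficient = 4
x_2 = 2.2500, f(x_2) = 0.307692, coefficient = 2
x_3 = 2.7500, f(x_3) = 0.266667, coefficient = 4
x_4 = 3.2500, f(x_4) = 0.235294, coefficient = 1

I ≈ (0.500000/3) × 3.816335 = 0.636056
Exact value: 0.635989
Error: 0.000067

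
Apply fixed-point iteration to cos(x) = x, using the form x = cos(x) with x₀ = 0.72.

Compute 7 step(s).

Equation: cos(x) = x
Fixed-point form: x = cos(x)
x₀ = 0.72

x_1 = g(0.720000) = 0.751806
x_2 = g(0.751806) = 0.730457
x_3 = g(0.730457) = 0.744870
x_4 = g(0.744870) = 0.735176
x_5 = g(0.735176) = 0.741713
x_6 = g(0.741713) = 0.737313
x_7 = g(0.737313) = 0.740278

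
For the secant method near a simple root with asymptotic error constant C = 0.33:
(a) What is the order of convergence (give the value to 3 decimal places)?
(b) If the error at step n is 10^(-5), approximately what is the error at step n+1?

(a) Secant method has superlinear convergence with order φ = (1+√5)/2 ≈ 1.618.
    This means |e_{n+1}| ≈ C|e_n|^1.618.

(b) With |e_n| = 10^(-5) and C = 0.33:
    |e_{n+1}| ≈ 0.33 × (10^(-5))^1.618 = 0.33 × 10^(-8.09)

(a) ≈ 1.618 (golden ratio); (b) |e_{n+1}| ≈ 2.681e-09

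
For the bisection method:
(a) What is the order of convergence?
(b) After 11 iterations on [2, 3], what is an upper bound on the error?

(a) Bisection has linear (order 1) convergence; the error is halved each step.

(b) Error bound = (b-a)/2^n = (3 - 2)/2^{11}
    = 1/2^{11}

(a) 1 (linear); (b) error ≤ 4.88e-04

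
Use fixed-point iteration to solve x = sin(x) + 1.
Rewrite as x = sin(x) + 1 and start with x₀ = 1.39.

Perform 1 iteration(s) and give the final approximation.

Equation: x = sin(x) + 1
Fixed-point form: x = sin(x) + 1
x₀ = 1.39

x_1 = g(1.390000) = 1.983701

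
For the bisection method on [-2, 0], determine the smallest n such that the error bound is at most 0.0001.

We need (b-a)/2^n ≤ 0.0001
(0 - (-2))/2^n ≤ 0.0001
2/2^n ≤ 0.0001
2^n ≥ 20000
n ≥ log₂(20000) = 14.29
n ≥ 15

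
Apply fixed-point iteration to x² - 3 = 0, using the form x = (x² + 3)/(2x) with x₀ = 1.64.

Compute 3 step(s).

Equation: x² - 3 = 0
Fixed-point form: x = (x² + 3)/(2x)
x₀ = 1.64

x_1 = g(1.640000) = 1.734634
x_2 = g(1.734634) = 1.732053
x_3 = g(1.732053) = 1.732051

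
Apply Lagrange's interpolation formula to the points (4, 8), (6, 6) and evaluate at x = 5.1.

Lagrange interpolation formula:
P(x) = Σ yᵢ × Lᵢ(x)
where Lᵢ(x) = Π_{j≠i} (x - xⱼ)/(xᵢ - xⱼ)

L_0(5.1) = (5.1 - 6)/(4 - 6) = 0.450000
L_1(5.1) = (5.1 - 4)/(6 - 4) = 0.550000

P(5.1) = 8×L_0(5.1) + 6×L_1(5.1)
P(5.1) = 6.900000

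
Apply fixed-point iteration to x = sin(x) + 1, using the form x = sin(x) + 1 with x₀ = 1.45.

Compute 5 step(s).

Equation: x = sin(x) + 1
Fixed-point form: x = sin(x) + 1
x₀ = 1.45

x_1 = g(1.450000) = 1.992713
x_2 = g(1.992713) = 1.912306
x_3 = g(1.912306) = 1.942250
x_4 = g(1.942250) = 1.931801
x_5 = g(1.931801) = 1.935543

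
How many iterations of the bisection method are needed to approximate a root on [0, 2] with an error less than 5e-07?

We need (b-a)/2^n ≤ 5e-07
(2 - 0)/2^n ≤ 5e-07
2/2^n ≤ 5e-07
2^n ≥ 4000000
n ≥ log₂(4000000) = 21.93
n ≥ 22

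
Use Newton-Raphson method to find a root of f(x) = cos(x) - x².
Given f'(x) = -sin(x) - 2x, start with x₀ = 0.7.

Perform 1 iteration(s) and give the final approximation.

f(x) = cos(x) - x²
f'(x) = -sin(x) - 2x
x₀ = 0.7

Newton-Raphson formula: x_{n+1} = x_n - f(x_n)/f'(x_n)

Iteration 1:
  f(0.700000) = 0.274842
  f'(0.700000) = -2.044218
  x_1 = 0.700000 - 0.274842/(-2.044218) = 0.834449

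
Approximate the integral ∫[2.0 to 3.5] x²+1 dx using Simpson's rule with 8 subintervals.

f(x) = x²+1
a = 2.0, b = 3.5, n = 8
h = (b - a)/n = 0.187500

Simpson's rule: (h/3)[f(x₀) + 4f(x₁) + 2f(x₂) + ... + f(xₙ)]

x_0 = 2.0000, f(x_0) = 5.000000, coefficient = 1
x_1 = 2.1875, f(x_1) = 5.785156, coefficient = 4
x_2 = 2.3750, f(x_2) = 6.640625, coefficient = 2
x_3 = 2.5625, f(x_3) = 7.566406, coefficient = 4
x_4 = 2.7500, f(x_4) = 8.562500, coefficient = 2
x_5 = 2.9375, f(x_5) = 9.628906, coefficient = 4
x_6 = 3.1250, f(x_6) = 10.765625, coefficient = 2
x_7 = 3.3125, f(x_7) = 11.972656, coefficient = 4
x_8 = 3.5000, f(x_8) = 13.250000, coefficient = 1

I ≈ (0.187500/3) × 210.000000 = 13.125000
Exact value: 13.125000
Error: 0.000000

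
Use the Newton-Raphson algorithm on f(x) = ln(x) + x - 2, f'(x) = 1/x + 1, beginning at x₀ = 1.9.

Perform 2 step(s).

f(x) = ln(x) + x - 2
f'(x) = 1/x + 1
x₀ = 1.9

Newton-Raphson formula: x_{n+1} = x_n - f(x_n)/f'(x_n)

Iteration 1:
  f(1.900000) = 0.541854
  f'(1.900000) = 1.526316
  x_1 = 1.900000 - 0.541854/1.526316 = 1.544992
Iteration 2:
  f(1.544992) = -0.019989
  f'(1.544992) = 1.647252
  x_2 = 1.544992 - (-0.019989)/1.647252 = 1.557127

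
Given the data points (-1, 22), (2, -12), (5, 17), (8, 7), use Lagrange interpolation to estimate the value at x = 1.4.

Lagrange interpolation formula:
P(x) = Σ yᵢ × Lᵢ(x)
where Lᵢ(x) = Π_{j≠i} (x - xⱼ)/(xᵢ - xⱼ)

L_0(1.4) = (1.4 - 2)/(-1 - 2) × (1.4 - 5)/(-1 - 5) × (1.4 - 8)/(-1 - 8) = 0.088000
L_1(1.4) = (1.4 - (-1))/(2 - (-1)) × (1.4 - 5)/(2 - 5) × (1.4 - 8)/(2 - 8) = 1.056000
L_2(1.4) = (1.4 - (-1))/(5 - (-1)) × (1.4 - 2)/(5 - 2) × (1.4 - 8)/(5 - 8) = -0.176000
L_3(1.4) = (1.4 - (-1))/(8 - (-1)) × (1.4 - 2)/(8 - 2) × (1.4 - 5)/(8 - 5) = 0.032000

P(1.4) = 22×L_0(1.4) + (-12)×L_1(1.4) + 17×L_2(1.4) + 7×L_3(1.4)
P(1.4) = -13.504000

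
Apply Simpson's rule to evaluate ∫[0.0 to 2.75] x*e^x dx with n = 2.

f(x) = x*e^x
a = 0.0, b = 2.75, n = 2
h = (b - a)/n = 1.375000

Simpson's rule: (h/3)[f(x₀) + 4f(x₁) + 2f(x₂) + ... + f(xₙ)]

x_0 = 0.0000, f(x_0) = 0.000000, coefficient = 1
x_1 = 1.3750, f(x_1) = 5.438230, coefficient = 4
x_2 = 2.7500, f(x_2) = 43.017238, coefficient = 1

I ≈ (1.375000/3) × 64.770160 = 29.686323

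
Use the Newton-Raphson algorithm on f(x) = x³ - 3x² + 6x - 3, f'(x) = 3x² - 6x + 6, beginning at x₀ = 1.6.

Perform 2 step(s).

f(x) = x³ - 3x² + 6x - 3
f'(x) = 3x² - 6x + 6
x₀ = 1.6

Newton-Raphson formula: x_{n+1} = x_n - f(x_n)/f'(x_n)

Iteration 1:
  f(1.600000) = 3.016000
  f'(1.600000) = 4.080000
  x_1 = 1.600000 - 3.016000/4.080000 = 0.860784
Iteration 2:
  f(0.860784) = 0.579655
  f'(0.860784) = 3.058143
  x_2 = 0.860784 - 0.579655/3.058143 = 0.671240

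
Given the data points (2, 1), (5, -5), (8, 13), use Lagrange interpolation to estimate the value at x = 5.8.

Lagrange interpolation formula:
P(x) = Σ yᵢ × Lᵢ(x)
where Lᵢ(x) = Π_{j≠i} (x - xⱼ)/(xᵢ - xⱼ)

L_0(5.8) = (5.8 - 5)/(2 - 5) × (5.8 - 8)/(2 - 8) = -0.097778
L_1(5.8) = (5.8 - 2)/(5 - 2) × (5.8 - 8)/(5 - 8) = 0.928889
L_2(5.8) = (5.8 - 2)/(8 - 2) × (5.8 - 5)/(8 - 5) = 0.168889

P(5.8) = 1×L_0(5.8) + (-5)×L_1(5.8) + 13×L_2(5.8)
P(5.8) = -2.546667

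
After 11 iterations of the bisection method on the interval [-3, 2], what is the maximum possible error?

Bisection error bound: |error| ≤ (b-a)/2^n
|error| ≤ (2 - (-3))/2^11 = 5/2^11
|error| ≤ 0.0024414062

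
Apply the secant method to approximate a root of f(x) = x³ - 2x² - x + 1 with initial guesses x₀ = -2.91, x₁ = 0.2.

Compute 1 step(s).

f(x) = x³ - 2x² - x + 1
x₀ = -2.91, x₁ = 0.2

Secant formula: x_{n+1} = x_n - f(x_n)(x_n - x_{n-1})/(f(x_n) - f(x_{n-1}))

Iteration 1:
  f(-2.910000) = -37.668371
  f(0.200000) = 0.728000
  x_2 = 0.200000 - 0.728000×(0.200000 - (-2.910000))/(0.728000 - (-37.668371))
       = 0.141034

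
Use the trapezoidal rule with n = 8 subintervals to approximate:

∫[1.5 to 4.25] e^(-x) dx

f(x) = e^(-x)
a = 1.5, b = 4.25, n = 8
h = (b - a)/n = 0.343750

Trapezoidal rule: (h/2)[f(x₀) + 2f(x₁) + 2f(x₂) + ... + f(xₙ)]

x_0 = 1.5000, f(x_0) = 0.223130, coefficient = 1
x_1 = 1.8438, f(x_1) = 0.158223, coefficient = 2
x_2 = 2.1875, f(x_2) = 0.112197, coefficient = 2
x_3 = 2.5312, f(x_3) = 0.079560, coefficient = 2
x_4 = 2.8750, f(x_4) = 0.056416, coefficient = 2
x_5 = 3.2188, f(x_5) = 0.040005, coefficient = 2
x_6 = 3.5625, f(x_6) = 0.028368, coefficient = 2
x_7 = 3.9062, f(x_7) = 0.020116, coefficient = 2
x_8 = 4.2500, f(x_8) = 0.014264, coefficient = 1

I ≈ (0.343750/2) × 1.227163 = 0.210919
Exact value: 0.208866
Error: 0.002053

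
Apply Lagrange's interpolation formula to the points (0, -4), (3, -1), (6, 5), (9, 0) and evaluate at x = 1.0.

Lagrange interpolation formula:
P(x) = Σ yᵢ × Lᵢ(x)
where Lᵢ(x) = Π_{j≠i} (x - xⱼ)/(xᵢ - xⱼ)

L_0(1.0) = (1.0 - 3)/(0 - 3) × (1.0 - 6)/(0 - 6) × (1.0 - 9)/(0 - 9) = 0.493827
L_1(1.0) = (1.0 - 0)/(3 - 0) × (1.0 - 6)/(3 - 6) × (1.0 - 9)/(3 - 9) = 0.740741
L_2(1.0) = (1.0 - 0)/(6 - 0) × (1.0 - 3)/(6 - 3) × (1.0 - 9)/(6 - 9) = -0.296296
L_3(1.0) = (1.0 - 0)/(9 - 0) × (1.0 - 3)/(9 - 3) × (1.0 - 6)/(9 - 6) = 0.061728

P(1.0) = (-4)×L_0(1.0) + (-1)×L_1(1.0) + 5×L_2(1.0) + 0×L_3(1.0)
P(1.0) = -4.197531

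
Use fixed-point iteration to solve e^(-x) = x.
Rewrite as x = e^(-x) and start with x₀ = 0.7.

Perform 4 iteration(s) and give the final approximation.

Equation: e^(-x) = x
Fixed-point form: x = e^(-x)
x₀ = 0.7

x_1 = g(0.700000) = 0.496585
x_2 = g(0.496585) = 0.608605
x_3 = g(0.608605) = 0.544109
x_4 = g(0.544109) = 0.580359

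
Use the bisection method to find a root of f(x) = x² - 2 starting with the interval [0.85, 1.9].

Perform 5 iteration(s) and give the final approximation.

f(x) = x² - 2
Initial interval: [0.85, 1.9]

Iteration 1:
  c_1 = (0.850000 + 1.900000)/2 = 1.375000
  f(c_1) = f(1.375000) = -0.109375
  f(a) × f(c) ≥ 0, new interval: [1.375000, 1.900000]
Iteration 2:
  c_2 = (1.375000 + 1.900000)/2 = 1.637500
  f(c_2) = f(1.637500) = 0.681406
  f(a) × f(c) < 0, new interval: [1.375000, 1.637500]
Iteration 3:
  c_3 = (1.375000 + 1.637500)/2 = 1.506250
  f(c_3) = f(1.506250) = 0.268789
  f(a) × f(c) < 0, new interval: [1.375000, 1.506250]
Iteration 4:
  c_4 = (1.375000 + 1.506250)/2 = 1.440625
  f(c_4) = f(1.440625) = 0.075400
  f(a) × f(c) < 0, new interval: [1.375000, 1.440625]
Iteration 5:
  c_5 = (1.375000 + 1.440625)/2 = 1.407812
  f(c_5) = f(1.407812) = -0.018064
  f(a) × f(c) ≥ 0, new interval: [1.407812, 1.440625]

After 5 iteration(s), the approximation is c_5 = 1.407812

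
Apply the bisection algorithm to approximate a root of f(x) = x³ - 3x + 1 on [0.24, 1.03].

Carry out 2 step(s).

f(x) = x³ - 3x + 1
Initial interval: [0.24, 1.03]

Iteration 1:
  c_1 = (0.240000 + 1.030000)/2 = 0.635000
  f(c_1) = f(0.635000) = -0.648952
  f(a) × f(c) < 0, new interval: [0.240000, 0.635000]
Iteration 2:
  c_2 = (0.240000 + 0.635000)/2 = 0.437500
  f(c_2) = f(0.437500) = -0.228760
  f(a) × f(c) < 0, new interval: [0.240000, 0.437500]

After 2 iteration(s), the approximation is c_2 = 0.437500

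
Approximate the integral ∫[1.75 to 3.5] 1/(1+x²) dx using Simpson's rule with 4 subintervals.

f(x) = 1/(1+x²)
a = 1.75, b = 3.5, n = 4
h = (b - a)/n = 0.437500

Simpson's rule: (h/3)[f(x₀) + 4f(x₁) + 2f(x₂) + ... + f(xₙ)]

x_0 = 1.7500, f(x_0) = 0.246154, coefficient = 1
x_1 = 2.1875, f(x_1) = 0.172856, coefficient = 4
x_2 = 2.6250, f(x_2) = 0.126733, coefficient = 2
x_3 = 3.0625, f(x_3) = 0.096349, coefficient = 4
x_4 = 3.5000, f(x_4) = 0.075472, coefficient = 1

I ≈ (0.437500/3) × 1.651913 = 0.240904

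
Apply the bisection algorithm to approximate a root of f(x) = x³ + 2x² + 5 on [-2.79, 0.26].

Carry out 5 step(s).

f(x) = x³ + 2x² + 5
Initial interval: [-2.79, 0.26]

Iteration 1:
  c_1 = (-2.790000 + 0.260000)/2 = -1.265000
  f(c_1) = f(-1.265000) = 6.176165
  f(a) × f(c) < 0, new interval: [-2.790000, -1.265000]
Iteration 2:
  c_2 = (-2.790000 + (-1.265000))/2 = -2.027500
  f(c_2) = f(-2.027500) = 4.886954
  f(a) × f(c) < 0, new interval: [-2.790000, -2.027500]
Iteration 3:
  c_3 = (-2.790000 + (-2.027500))/2 = -2.408750
  f(c_3) = f(-2.408750) = 2.628401
  f(a) × f(c) < 0, new interval: [-2.790000, -2.408750]
Iteration 4:
  c_4 = (-2.790000 + (-2.408750))/2 = -2.599375
  f(c_4) = f(-2.599375) = 0.950173
  f(a) × f(c) < 0, new interval: [-2.790000, -2.599375]
Iteration 5:
  c_5 = (-2.790000 + (-2.599375))/2 = -2.694688
  f(c_5) = f(-2.694688) = -0.044363
  f(a) × f(c) ≥ 0, new interval: [-2.694688, -2.599375]

After 5 iteration(s), the approximation is c_5 = -2.694688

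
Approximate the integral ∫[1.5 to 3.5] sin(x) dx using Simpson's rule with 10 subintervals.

f(x) = sin(x)
a = 1.5, b = 3.5, n = 10
h = (b - a)/n = 0.200000

Simpson's rule: (h/3)[f(x₀) + 4f(x₁) + 2f(x₂) + ... + f(xₙ)]

x_0 = 1.5000, f(x_0) = 0.997495, coefficient = 1
x_1 = 1.7000, f(x_1) = 0.991665, coefficient = 4
x_2 = 1.9000, f(x_2) = 0.946300, coefficient = 2
x_3 = 2.1000, f(x_3) = 0.863209, coefficient = 4
x_4 = 2.3000, f(x_4) = 0.745705, coefficient = 2
x_5 = 2.5000, f(x_5) = 0.598472, coefficient = 4
x_6 = 2.7000, f(x_6) = 0.427380, coefficient = 2
x_7 = 2.9000, f(x_7) = 0.239249, coefficient = 4
x_8 = 3.1000, f(x_8) = 0.041581, coefficient = 2
x_9 = 3.3000, f(x_9) = -0.157746, coefficient = 4
x_10 = 3.5000, f(x_10) = -0.350783, coefficient = 1

I ≈ (0.200000/3) × 15.108043 = 1.007203
Exact value: 1.007194
Error: 0.000009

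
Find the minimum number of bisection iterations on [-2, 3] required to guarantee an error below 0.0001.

We need (b-a)/2^n ≤ 0.0001
(3 - (-2))/2^n ≤ 0.0001
5/2^n ≤ 0.0001
2^n ≥ 50000
n ≥ log₂(50000) = 15.61
n ≥ 16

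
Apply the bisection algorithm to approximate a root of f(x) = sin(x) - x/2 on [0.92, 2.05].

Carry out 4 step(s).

f(x) = sin(x) - x/2
Initial interval: [0.92, 2.05]

Iteration 1:
  c_1 = (0.920000 + 2.050000)/2 = 1.485000
  f(c_1) = f(1.485000) = 0.253822
  f(a) × f(c) ≥ 0, new interval: [1.485000, 2.050000]
Iteration 2:
  c_2 = (1.485000 + 2.050000)/2 = 1.767500
  f(c_2) = f(1.767500) = 0.096966
  f(a) × f(c) ≥ 0, new interval: [1.767500, 2.050000]
Iteration 3:
  c_3 = (1.767500 + 2.050000)/2 = 1.908750
  f(c_3) = f(1.908750) = -0.010940
  f(a) × f(c) < 0, new interval: [1.767500, 1.908750]
Iteration 4:
  c_4 = (1.767500 + 1.908750)/2 = 1.838125
  f(c_4) = f(1.838125) = 0.045417
  f(a) × f(c) ≥ 0, new interval: [1.838125, 1.908750]

After 4 iteration(s), the approximation is c_4 = 1.838125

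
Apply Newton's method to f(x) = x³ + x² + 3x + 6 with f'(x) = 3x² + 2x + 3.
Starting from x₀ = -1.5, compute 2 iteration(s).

f(x) = x³ + x² + 3x + 6
f'(x) = 3x² + 2x + 3
x₀ = -1.5

Newton-Raphson formula: x_{n+1} = x_n - f(x_n)/f'(x_n)

Iteration 1:
  f(-1.500000) = 0.375000
  f'(-1.500000) = 6.750000
  x_1 = -1.500000 - 0.375000/6.750000 = -1.555556
Iteration 2:
  f(-1.555556) = -0.010974
  f'(-1.555556) = 7.148148
  x_2 = -1.555556 - (-0.010974)/7.148148 = -1.554020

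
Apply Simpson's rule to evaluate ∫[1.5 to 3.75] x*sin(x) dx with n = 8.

f(x) = x*sin(x)
a = 1.5, b = 3.75, n = 8
h = (b - a)/n = 0.281250

Simpson's rule: (h/3)[f(x₀) + 4f(x₁) + 2f(x₂) + ... + f(xₙ)]

x_0 = 1.5000, f(x_0) = 1.496242, coefficient = 1
x_1 = 1.7812, f(x_1) = 1.741949, coefficient = 4
x_2 = 2.0625, f(x_2) = 1.818155, coefficient = 2
x_3 = 2.3438, f(x_3) = 1.677777, coefficient = 4
x_4 = 2.6250, f(x_4) = 1.296541, coefficient = 2
x_5 = 2.9062, f(x_5) = 0.677668, coefficient = 4
x_6 = 3.1875, f(x_6) = -0.146278, coefficient = 2
x_7 = 3.4688, f(x_7) = -1.114691, coefficient = 4
x_8 = 3.7500, f(x_8) = -2.143355, coefficient = 1

I ≈ (0.281250/3) × 17.220534 = 1.614425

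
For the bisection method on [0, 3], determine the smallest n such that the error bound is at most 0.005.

We need (b-a)/2^n ≤ 0.005
(3 - 0)/2^n ≤ 0.005
3/2^n ≤ 0.005
2^n ≥ 600
n ≥ log₂(600) = 9.23
n ≥ 10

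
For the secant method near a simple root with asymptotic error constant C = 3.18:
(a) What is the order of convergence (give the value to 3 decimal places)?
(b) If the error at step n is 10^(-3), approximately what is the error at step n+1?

(a) Secant method has superlinear convergence with order φ = (1+√5)/2 ≈ 1.618.
    This means |e_{n+1}| ≈ C|e_n|^1.618.

(b) With |e_n| = 10^(-3) and C = 3.18:
    |e_{n+1}| ≈ 3.18 × (10^(-3))^1.618 = 3.18 × 10^(-4.85)

(a) ≈ 1.618 (golden ratio); (b) |e_{n+1}| ≈ 4.450e-05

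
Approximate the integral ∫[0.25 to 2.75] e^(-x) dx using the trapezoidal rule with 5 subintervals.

f(x) = e^(-x)
a = 0.25, b = 2.75, n = 5
h = (b - a)/n = 0.500000

Trapezoidal rule: (h/2)[f(x₀) + 2f(x₁) + 2f(x₂) + ... + f(xₙ)]

x_0 = 0.2500, f(x_0) = 0.778801, coefficient = 1
x_1 = 0.7500, f(x_1) = 0.472367, coefficient = 2
x_2 = 1.2500, f(x_2) = 0.286505, coefficient = 2
x_3 = 1.7500, f(x_3) = 0.173774, coefficient = 2
x_4 = 2.2500, f(x_4) = 0.105399, coefficient = 2
x_5 = 2.7500, f(x_5) = 0.063928, coefficient = 1

I ≈ (0.500000/2) × 2.918818 = 0.729704
Exact value: 0.714873
Error: 0.014831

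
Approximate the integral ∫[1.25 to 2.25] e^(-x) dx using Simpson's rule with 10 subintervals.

f(x) = e^(-x)
a = 1.25, b = 2.25, n = 10
h = (b - a)/n = 0.100000

Simpson's rule: (h/3)[f(x₀) + 4f(x₁) + 2f(x₂) + ... + f(xₙ)]

x_0 = 1.2500, f(x_0) = 0.286505, coefficient = 1
x_1 = 1.3500, f(x_1) = 0.259240, coefficient = 4
x_2 = 1.4500, f(x_2) = 0.234570, coefficient = 2
x_3 = 1.5500, f(x_3) = 0.212248, coefficient = 4
x_4 = 1.6500, f(x_4) = 0.192050, coefficient = 2
x_5 = 1.7500, f(x_5) = 0.173774, coefficient = 4
x_6 = 1.8500, f(x_6) = 0.157237, coefficient = 2
x_7 = 1.9500, f(x_7) = 0.142274, coefficient = 4
x_8 = 2.0500, f(x_8) = 0.128735, coefficient = 2
x_9 = 2.1500, f(x_9) = 0.116484, coefficient = 4
x_10 = 2.2500, f(x_10) = 0.105399, coefficient = 1

I ≈ (0.100000/3) × 5.433170 = 0.181106
Exact value: 0.181106
Error: 0.000000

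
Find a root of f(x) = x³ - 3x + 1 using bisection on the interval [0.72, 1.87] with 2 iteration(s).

f(x) = x³ - 3x + 1
Initial interval: [0.72, 1.87]

Iteration 1:
  c_1 = (0.720000 + 1.870000)/2 = 1.295000
  f(c_1) = f(1.295000) = -0.713253
  f(a) × f(c) ≥ 0, new interval: [1.295000, 1.870000]
Iteration 2:
  c_2 = (1.295000 + 1.870000)/2 = 1.582500
  f(c_2) = f(1.582500) = 0.215565
  f(a) × f(c) < 0, new interval: [1.295000, 1.582500]

After 2 iteration(s), the approximation is c_2 = 1.582500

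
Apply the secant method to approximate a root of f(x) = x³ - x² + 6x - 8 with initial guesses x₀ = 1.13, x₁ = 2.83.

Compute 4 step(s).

f(x) = x³ - x² + 6x - 8
x₀ = 1.13, x₁ = 2.83

Secant formula: x_{n+1} = x_n - f(x_n)(x_n - x_{n-1})/(f(x_n) - f(x_{n-1}))

Iteration 1:
  f(1.130000) = -1.054003
  f(2.830000) = 23.636287
  x_2 = 2.830000 - 23.636287×(2.830000 - 1.130000)/(23.636287 - (-1.054003))
       = 1.202571
Iteration 2:
  f(2.830000) = 23.636287
  f(1.202571) = -0.491619
  x_3 = 1.202571 - (-0.491619)×(1.202571 - 2.830000)/(-0.491619 - 23.636287)
       = 1.235731
Iteration 3:
  f(1.202571) = -0.491619
  f(1.235731) = -0.225646
  x_4 = 1.235731 - (-0.225646)×(1.235731 - 1.202571)/(-0.225646 - (-0.491619))
       = 1.263863
Iteration 4:
  f(1.235731) = -0.225646
  f(1.263863) = 0.004659
  x_5 = 1.263863 - 0.004659×(1.263863 - 1.235731)/(0.004659 - (-0.225646))
       = 1.263294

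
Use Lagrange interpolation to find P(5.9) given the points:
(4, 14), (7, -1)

Lagrange interpolation formula:
P(x) = Σ yᵢ × Lᵢ(x)
where Lᵢ(x) = Π_{j≠i} (x - xⱼ)/(xᵢ - xⱼ)

L_0(5.9) = (5.9 - 7)/(4 - 7) = 0.366667
L_1(5.9) = (5.9 - 4)/(7 - 4) = 0.633333

P(5.9) = 14×L_0(5.9) + (-1)×L_1(5.9)
P(5.9) = 4.500000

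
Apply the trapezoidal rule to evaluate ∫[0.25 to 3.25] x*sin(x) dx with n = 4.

f(x) = x*sin(x)
a = 0.25, b = 3.25, n = 4
h = (b - a)/n = 0.750000

Trapezoidal rule: (h/2)[f(x₀) + 2f(x₁) + 2f(x₂) + ... + f(xₙ)]

x_0 = 0.2500, f(x_0) = 0.061851, coefficient = 1
x_1 = 1.0000, f(x_1) = 0.841471, coefficient = 2
x_2 = 1.7500, f(x_2) = 1.721975, coefficient = 2
x_3 = 2.5000, f(x_3) = 1.496180, coefficient = 2
x_4 = 3.2500, f(x_4) = -0.351634, coefficient = 1

I ≈ (0.750000/2) × 7.829470 = 2.936051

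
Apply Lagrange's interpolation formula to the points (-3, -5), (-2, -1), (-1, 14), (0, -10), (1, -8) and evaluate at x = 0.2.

Lagrange interpolation formula:
P(x) = Σ yᵢ × Lᵢ(x)
where Lᵢ(x) = Π_{j≠i} (x - xⱼ)/(xᵢ - xⱼ)

L_0(0.2) = (0.2 - (-2))/(-3 - (-2)) × (0.2 - (-1))/(-3 - (-1)) × (0.2 - 0)/(-3 - 0) × (0.2 - 1)/(-3 - 1) = -0.017600
L_1(0.2) = (0.2 - (-3))/(-2 - (-3)) × (0.2 - (-1))/(-2 - (-1)) × (0.2 - 0)/(-2 - 0) × (0.2 - 1)/(-2 - 1) = 0.102400
L_2(0.2) = (0.2 - (-3))/(-1 - (-3)) × (0.2 - (-2))/(-1 - (-2)) × (0.2 - 0)/(-1 - 0) × (0.2 - 1)/(-1 - 1) = -0.281600
L_3(0.2) = (0.2 - (-3))/(0 - (-3)) × (0.2 - (-2))/(0 - (-2)) × (0.2 - (-1))/(0 - (-1)) × (0.2 - 1)/(0 - 1) = 1.126400
L_4(0.2) = (0.2 - (-3))/(1 - (-3)) × (0.2 - (-2))/(1 - (-2)) × (0.2 - (-1))/(1 - (-1)) × (0.2 - 0)/(1 - 0) = 0.070400

P(0.2) = (-5)×L_0(0.2) + (-1)×L_1(0.2) + 14×L_2(0.2) + (-10)×L_3(0.2) + (-8)×L_4(0.2)
P(0.2) = -15.784000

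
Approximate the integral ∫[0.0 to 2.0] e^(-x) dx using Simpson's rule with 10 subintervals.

f(x) = e^(-x)
a = 0.0, b = 2.0, n = 10
h = (b - a)/n = 0.200000

Simpson's rule: (h/3)[f(x₀) + 4f(x₁) + 2f(x₂) + ... + f(xₙ)]

x_0 = 0.0000, f(x_0) = 1.000000, coefficient = 1
x_1 = 0.2000, f(x_1) = 0.818731, coefficient = 4
x_2 = 0.4000, f(x_2) = 0.670320, coefficient = 2
x_3 = 0.6000, f(x_3) = 0.548812, coefficient = 4
x_4 = 0.8000, f(x_4) = 0.449329, coefficient = 2
x_5 = 1.0000, f(x_5) = 0.367879, coefficient = 4
x_6 = 1.2000, f(x_6) = 0.301194, coefficient = 2
x_7 = 1.4000, f(x_7) = 0.246597, coefficient = 4
x_8 = 1.6000, f(x_8) = 0.201897, coefficient = 2
x_9 = 1.8000, f(x_9) = 0.165299, coefficient = 4
x_10 = 2.0000, f(x_10) = 0.135335, coefficient = 1

I ≈ (0.200000/3) × 12.970085 = 0.864672
Exact value: 0.864665
Error: 0.000008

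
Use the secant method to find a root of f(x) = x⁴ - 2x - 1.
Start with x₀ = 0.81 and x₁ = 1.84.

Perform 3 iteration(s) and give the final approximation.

f(x) = x⁴ - 2x - 1
x₀ = 0.81, x₁ = 1.84

Secant formula: x_{n+1} = x_n - f(x_n)(x_n - x_{n-1})/(f(x_n) - f(x_{n-1}))

Iteration 1:
  f(0.810000) = -2.189533
  f(1.840000) = 6.782287
  x_2 = 1.840000 - 6.782287×(1.840000 - 0.810000)/(6.782287 - (-2.189533))
       = 1.061367
Iteration 2:
  f(1.840000) = 6.782287
  f(1.061367) = -1.853732
  x_3 = 1.061367 - (-1.853732)×(1.061367 - 1.840000)/(-1.853732 - 6.782287)
       = 1.228501
Iteration 3:
  f(1.061367) = -1.853732
  f(1.228501) = -1.179270
  x_4 = 1.228501 - (-1.179270)×(1.228501 - 1.061367)/(-1.179270 - (-1.853732))
       = 1.520730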